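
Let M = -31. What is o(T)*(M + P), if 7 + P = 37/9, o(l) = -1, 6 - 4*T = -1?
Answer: 305/9 ≈ 33.889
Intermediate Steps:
T = 7/4 (T = 3/2 - ¼*(-1) = 3/2 + ¼ = 7/4 ≈ 1.7500)
P = -26/9 (P = -7 + 37/9 = -26/9 ≈ -2.8889)
o(T)*(M + P) = -(-31 - 26/9) = -1*(-305/9) = 305/9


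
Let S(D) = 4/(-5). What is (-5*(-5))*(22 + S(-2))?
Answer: 530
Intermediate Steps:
S(D) = -4/5 (S(D) = 4*(-1/5) = -4/5)
(-5*(-5))*(22 + S(-2)) = (-5*(-5))*(22 - 4/5) = 25*(106/5) = 530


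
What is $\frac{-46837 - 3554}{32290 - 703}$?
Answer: $- \frac{16797}{10529} \approx -1.5953$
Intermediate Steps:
$\frac{-46837 - 3554}{32290 - 703} = - \frac{50391}{31587} = \left(-50391\right) \frac{1}{31587} = - \frac{16797}{10529}$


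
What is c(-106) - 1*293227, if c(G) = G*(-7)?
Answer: -292485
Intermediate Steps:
c(G) = -7*G
c(-106) - 1*293227 = -7*(-106) - 1*293227 = 742 - 293227 = -292485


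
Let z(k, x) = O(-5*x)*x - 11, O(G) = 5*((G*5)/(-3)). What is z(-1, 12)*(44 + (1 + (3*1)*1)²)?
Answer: 359340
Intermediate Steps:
O(G) = -25*G/3 (O(G) = 5*((5*G)*(-⅓)) = 5*(-5*G/3) = -25*G/3)
z(k, x) = -11 + 125*x²/3 (z(k, x) = (-(-125)*x/3)*x - 11 = (125*x/3)*x - 11 = 125*x²/3 - 11 = -11 + 125*x²/3)
z(-1, 12)*(44 + (1 + (3*1)*1)²) = (-11 + (125/3)*12²)*(44 + (1 + (3*1)*1)²) = (-11 + (125/3)*144)*(44 + (1 + 3*1)²) = (-11 + 6000)*(44 + (1 + 3)²) = 5989*(44 + 4²) = 5989*(44 + 16) = 5989*60 = 359340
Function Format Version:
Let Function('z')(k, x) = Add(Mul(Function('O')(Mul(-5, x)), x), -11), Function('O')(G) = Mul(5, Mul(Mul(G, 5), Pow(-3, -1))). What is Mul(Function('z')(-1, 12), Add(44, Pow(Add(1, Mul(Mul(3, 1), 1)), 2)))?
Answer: 359340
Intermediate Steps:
Function('O')(G) = Mul(Rational(-25, 3), G) (Function('O')(G) = Mul(5, Mul(Mul(5, G), Rational(-1, 3))) = Mul(5, Mul(Rational(-5, 3), G)) = Mul(Rational(-25, 3), G))
Function('z')(k, x) = Add(-11, Mul(Rational(125, 3), Pow(x, 2))) (Function('z')(k, x) = Add(Mul(Mul(Rational(-25, 3), Mul(-5, x)), x), -11) = Add(Mul(Mul(Rational(125, 3), x), x), -11) = Add(Mul(Rational(125, 3), Pow(x, 2)), -11) = Add(-11, Mul(Rational(125, 3), Pow(x, 2))))
Mul(Function('z')(-1, 12), Add(44, Pow(Add(1, Mul(Mul(3, 1), 1)), 2))) = Mul(Add(-11, Mul(Rational(125, 3), Pow(12, 2))), Add(44, Pow(Add(1, Mul(Mul(3, 1), 1)), 2))) = Mul(Add(-11, Mul(Rational(125, 3), 144)), Add(44, Pow(Add(1, Mul(3, 1)), 2))) = Mul(Add(-11, 6000), Add(44, Pow(Add(1, 3), 2))) = Mul(5989, Add(44, Pow(4, 2))) = Mul(5989, Add(44, 16)) = Mul(5989, 60) = 359340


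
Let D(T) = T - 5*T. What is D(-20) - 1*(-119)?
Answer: 199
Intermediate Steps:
D(T) = -4*T
D(-20) - 1*(-119) = -4*(-20) - 1*(-119) = 80 + 119 = 199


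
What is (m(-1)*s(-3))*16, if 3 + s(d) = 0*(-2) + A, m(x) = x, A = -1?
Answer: 64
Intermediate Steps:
s(d) = -4 (s(d) = -3 + (0*(-2) - 1) = -3 + (0 - 1) = -3 - 1 = -4)
(m(-1)*s(-3))*16 = -1*(-4)*16 = 4*16 = 64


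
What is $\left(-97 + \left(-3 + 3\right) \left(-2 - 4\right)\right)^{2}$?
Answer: $9409$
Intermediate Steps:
$\left(-97 + \left(-3 + 3\right) \left(-2 - 4\right)\right)^{2} = \left(-97 + 0 \left(-6\right)\right)^{2} = \left(-97 + 0\right)^{2} = \left(-97\right)^{2} = 9409$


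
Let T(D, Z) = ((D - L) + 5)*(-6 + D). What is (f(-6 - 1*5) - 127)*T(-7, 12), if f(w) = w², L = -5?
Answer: 234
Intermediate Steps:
T(D, Z) = (-6 + D)*(10 + D) (T(D, Z) = ((D - 1*(-5)) + 5)*(-6 + D) = ((D + 5) + 5)*(-6 + D) = ((5 + D) + 5)*(-6 + D) = (10 + D)*(-6 + D) = (-6 + D)*(10 + D))
(f(-6 - 1*5) - 127)*T(-7, 12) = ((-6 - 1*5)² - 127)*(-60 + (-7)² + 4*(-7)) = ((-6 - 5)² - 127)*(-60 + 49 - 28) = ((-11)² - 127)*(-39) = (121 - 127)*(-39) = -6*(-39) = 234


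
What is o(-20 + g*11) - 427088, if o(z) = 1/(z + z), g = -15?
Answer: -158022561/370 ≈ -4.2709e+5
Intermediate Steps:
o(z) = 1/(2*z)
o(-20 + g*11) - 427088 = 1/(2*(-20 - 15*11)) - 427088 = 1/(2*(-20 - 165)) - 427088 = (½)/(-185) - 427088 = (½)*(-1/185) - 427088 = -1/370 - 427088 = -158022561/370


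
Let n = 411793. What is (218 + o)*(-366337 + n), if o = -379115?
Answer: -17223142032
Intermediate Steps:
(218 + o)*(-366337 + n) = (218 - 379115)*(-366337 + 411793) = -378897*45456 = -17223142032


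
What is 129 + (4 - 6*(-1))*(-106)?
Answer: -931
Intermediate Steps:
129 + (4 - 6*(-1))*(-106) = 129 + (4 + 6)*(-106) = 129 + 10*(-106) = 129 - 1060 = -931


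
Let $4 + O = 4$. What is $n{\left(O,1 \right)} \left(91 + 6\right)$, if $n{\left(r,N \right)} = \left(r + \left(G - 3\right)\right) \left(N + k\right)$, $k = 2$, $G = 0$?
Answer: $-873$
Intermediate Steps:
$O = 0$ ($O = -4 + 4 = 0$)
$n{\left(r,N \right)} = \left(-3 + r\right) \left(2 + N\right)$ ($n{\left(r,N \right)} = \left(r + \left(0 - 3\right)\right) \left(N + 2\right) = \left(r - 3\right) \left(2 + N\right) = \left(-3 + r\right) \left(2 + N\right)$)
$n{\left(O,1 \right)} \left(91 + 6\right) = \left(-6 - 3 + 2 \cdot 0 + 1 \cdot 0\right) \left(91 + 6\right) = \left(-6 - 3 + 0 + 0\right) 97 = \left(-9\right) 97 = -873$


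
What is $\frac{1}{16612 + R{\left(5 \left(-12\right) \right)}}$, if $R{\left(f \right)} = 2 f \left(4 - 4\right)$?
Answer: $\frac{1}{16612} \approx 6.0197 \cdot 10^{-5}$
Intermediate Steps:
$R{\left(f \right)} = 0$ ($R{\left(f \right)} = 2 f 0 = 0$)
$\frac{1}{16612 + R{\left(5 \left(-12\right) \right)}} = \frac{1}{16612 + 0} = \frac{1}{16612}$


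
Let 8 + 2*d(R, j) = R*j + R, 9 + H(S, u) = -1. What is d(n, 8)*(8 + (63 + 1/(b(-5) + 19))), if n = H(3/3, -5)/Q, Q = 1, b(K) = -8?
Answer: -38318/11 ≈ -3483.5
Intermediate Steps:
H(S, u) = -10 (H(S, u) = -9 - 1 = -10)
n = -10 (n = -10/1 = -10*1 = -10)
d(R, j) = -4 + R/2 + R*j/2 (d(R, j) = -4 + (R*j + R)/2 = -4 + (R + R*j)/2 = -4 + (R/2 + R*j/2) = -4 + R/2 + R*j/2)
d(n, 8)*(8 + (63 + 1/(b(-5) + 19))) = (-4 + (½)*(-10) + (½)*(-10)*8)*(8 + (63 + 1/(-8 + 19))) = (-4 - 5 - 40)*(8 + (63 + 1/11)) = -49*(8 + (63 + 1/11)) = -49*(8 + 694/11) = -49*782/11 = -38318/11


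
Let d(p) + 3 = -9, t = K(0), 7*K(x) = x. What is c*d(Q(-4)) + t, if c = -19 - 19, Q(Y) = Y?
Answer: 456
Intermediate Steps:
K(x) = x/7
t = 0 (t = (⅐)*0 = 0)
d(p) = -12 (d(p) = -3 - 9 = -12)
c = -38
c*d(Q(-4)) + t = -38*(-12) + 0 = 456 + 0 = 456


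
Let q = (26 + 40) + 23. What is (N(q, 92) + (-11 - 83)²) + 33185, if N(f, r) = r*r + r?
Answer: 50577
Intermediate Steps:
q = 89 (q = 66 + 23 = 89)
N(f, r) = r + r² (N(f, r) = r² + r = r + r²)
(N(q, 92) + (-11 - 83)²) + 33185 = (92*(1 + 92) + (-11 - 83)²) + 33185 = (92*93 + (-94)²) + 33185 = (8556 + 8836) + 33185 = 17392 + 33185 = 50577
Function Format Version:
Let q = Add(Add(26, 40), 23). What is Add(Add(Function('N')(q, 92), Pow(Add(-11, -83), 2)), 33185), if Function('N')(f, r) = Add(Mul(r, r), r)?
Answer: 50577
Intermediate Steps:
q = 89 (q = Add(66, 23) = 89)
Function('N')(f, r) = Add(r, Pow(r, 2)) (Function('N')(f, r) = Add(Pow(r, 2), r) = Add(r, Pow(r, 2)))
Add(Add(Function('N')(q, 92), Pow(Add(-11, -83), 2)), 33185) = Add(Add(Mul(92, Add(1, 92)), Pow(Add(-11, -83), 2)), 33185) = Add(Add(Mul(92, 93), Pow(-94, 2)), 33185) = Add(Add(8556, 8836), 33185) = Add(17392, 33185) = 50577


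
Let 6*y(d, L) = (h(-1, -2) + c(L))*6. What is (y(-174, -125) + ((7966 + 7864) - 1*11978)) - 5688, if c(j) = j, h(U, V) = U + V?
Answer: -1964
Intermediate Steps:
y(d, L) = -3 + L (y(d, L) = (((-1 - 2) + L)*6)/6 = ((-3 + L)*6)/6 = (-18 + 6*L)/6 = -3 + L)
(y(-174, -125) + ((7966 + 7864) - 1*11978)) - 5688 = ((-3 - 125) + ((7966 + 7864) - 1*11978)) - 5688 = (-128 + (15830 - 11978)) - 5688 = (-128 + 3852) - 5688 = 3724 - 5688 = -1964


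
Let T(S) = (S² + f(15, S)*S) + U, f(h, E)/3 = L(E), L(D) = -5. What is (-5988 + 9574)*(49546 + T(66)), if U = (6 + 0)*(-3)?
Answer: 189677884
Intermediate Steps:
f(h, E) = -15 (f(h, E) = 3*(-5) = -15)
U = -18 (U = 6*(-3) = -18)
T(S) = -18 + S² - 15*S (T(S) = (S² - 15*S) - 18 = -18 + S² - 15*S)
(-5988 + 9574)*(49546 + T(66)) = (-5988 + 9574)*(49546 + (-18 + 66² - 15*66)) = 3586*(49546 + (-18 + 4356 - 990)) = 3586*(49546 + 3348) = 3586*52894 = 189677884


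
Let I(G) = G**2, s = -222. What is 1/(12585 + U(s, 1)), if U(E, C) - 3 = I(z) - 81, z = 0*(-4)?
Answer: 1/12507 ≈ 7.9955e-5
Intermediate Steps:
z = 0
U(E, C) = -78 (U(E, C) = 3 + (0**2 - 81) = 3 + (0 - 81) = 3 - 81 = -78)
1/(12585 + U(s, 1)) = 1/(12585 - 78) = 1/12507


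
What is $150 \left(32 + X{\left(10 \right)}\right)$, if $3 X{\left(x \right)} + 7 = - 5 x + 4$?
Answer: $2150$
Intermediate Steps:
$X{\left(x \right)} = -1 - \frac{5 x}{3}$ ($X{\left(x \right)} = - \frac{7}{3} + \frac{- 5 x + 4}{3} = - \frac{7}{3} + \frac{4 - 5 x}{3} = - \frac{7}{3} - \left(- \frac{4}{3} + \frac{5 x}{3}\right) = -1 - \frac{5 x}{3}$)
$150 \left(32 + X{\left(10 \right)}\right) = 150 \left(32 - \frac{53}{3}\right) = 150 \cdot \frac{43}{3} = 2150$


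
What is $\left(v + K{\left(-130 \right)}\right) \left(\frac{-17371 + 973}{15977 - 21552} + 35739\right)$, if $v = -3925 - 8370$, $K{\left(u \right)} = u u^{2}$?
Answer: $- \frac{88045408919457}{1115} \approx -7.8964 \cdot 10^{10}$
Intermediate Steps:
$K{\left(u \right)} = u^{3}$
$v = -12295$ ($v = -3925 - 8370 = -12295$)
$\left(v + K{\left(-130 \right)}\right) \left(\frac{-17371 + 973}{15977 - 21552} + 35739\right) = \left(-12295 + \left(-130\right)^{3}\right) \left(\frac{-17371 + 973}{15977 - 21552} + 35739\right) = \left(-12295 - 2197000\right) \left(- \frac{16398}{-5575} + 35739\right) = - 2209295 \left(\left(-16398\right) \left(- \frac{1}{5575}\right) + 35739\right) = - 2209295 \left(\frac{16398}{5575} + 35739\right) = \left(-2209295\right) \frac{199261323}{5575} = - \frac{88045408919457}{1115}$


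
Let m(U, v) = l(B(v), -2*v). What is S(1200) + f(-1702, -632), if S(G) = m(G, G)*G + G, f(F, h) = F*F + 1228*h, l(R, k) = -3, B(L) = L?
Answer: 2118308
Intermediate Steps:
m(U, v) = -3
f(F, h) = F**2 + 1228*h
S(G) = -2*G (S(G) = -3*G + G = -2*G)
S(1200) + f(-1702, -632) = -2*1200 + ((-1702)**2 + 1228*(-632)) = -2400 + (2896804 - 776096) = -2400 + 2120708 = 2118308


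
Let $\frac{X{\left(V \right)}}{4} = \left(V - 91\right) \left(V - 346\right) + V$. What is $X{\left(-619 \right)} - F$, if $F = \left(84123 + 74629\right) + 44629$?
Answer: $2534743$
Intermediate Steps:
$X{\left(V \right)} = 4 V + 4 \left(-346 + V\right) \left(-91 + V\right)$ ($X{\left(V \right)} = 4 \left(\left(V - 91\right) \left(V - 346\right) + V\right) = 4 \left(\left(-91 + V\right) \left(-346 + V\right) + V\right) = 4 \left(\left(-346 + V\right) \left(-91 + V\right) + V\right) = 4 \left(V + \left(-346 + V\right) \left(-91 + V\right)\right) = 4 V + 4 \left(-346 + V\right) \left(-91 + V\right)$)
$F = 203381$ ($F = 158752 + 44629 = 203381$)
$X{\left(-619 \right)} - F = \left(125944 - -1079536 + 4 \left(-619\right)^{2}\right) - 203381 = \left(125944 + 1079536 + 4 \cdot 383161\right) - 203381 = \left(125944 + 1079536 + 1532644\right) - 203381 = 2738124 - 203381 = 2534743$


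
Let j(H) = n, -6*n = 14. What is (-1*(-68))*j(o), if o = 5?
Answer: -476/3 ≈ -158.67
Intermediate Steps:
n = -7/3 (n = -1/6*14 = -7/3 ≈ -2.3333)
j(H) = -7/3
(-1*(-68))*j(o) = -1*(-68)*(-7/3) = 68*(-7/3) = -476/3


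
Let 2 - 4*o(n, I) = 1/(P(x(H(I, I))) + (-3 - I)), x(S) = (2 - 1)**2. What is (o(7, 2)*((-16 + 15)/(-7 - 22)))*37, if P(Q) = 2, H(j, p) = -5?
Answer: 259/348 ≈ 0.74425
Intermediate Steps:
x(S) = 1 (x(S) = 1**2 = 1)
o(n, I) = 1/2 - 1/(4*(-1 - I)) (o(n, I) = 1/2 - 1/(4*(2 + (-3 - I))) = 1/2 - 1/(4*(-1 - I)))
(o(7, 2)*((-16 + 15)/(-7 - 22)))*37 = (((3 + 2*2)/(4*(1 + 2)))*((-16 + 15)/(-7 - 22)))*37 = (((1/4)*(3 + 4)/3)*(-1/(-29)))*37 = (((1/4)*(1/3)*7)*(-1*(-1/29)))*37 = ((7/12)*(1/29))*37 = (7/348)*37 = 259/348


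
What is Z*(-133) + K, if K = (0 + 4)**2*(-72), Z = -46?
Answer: 4966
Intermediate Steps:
K = -1152 (K = 4**2*(-72) = 16*(-72) = -1152)
Z*(-133) + K = -46*(-133) - 1152 = 6118 - 1152 = 4966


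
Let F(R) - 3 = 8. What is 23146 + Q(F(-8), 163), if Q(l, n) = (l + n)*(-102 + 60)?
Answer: 15838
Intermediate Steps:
F(R) = 11 (F(R) = 3 + 8 = 11)
Q(l, n) = -42*l - 42*n (Q(l, n) = (l + n)*(-42) = -42*l - 42*n)
23146 + Q(F(-8), 163) = 23146 + (-42*11 - 42*163) = 23146 + (-462 - 6846) = 23146 - 7308 = 15838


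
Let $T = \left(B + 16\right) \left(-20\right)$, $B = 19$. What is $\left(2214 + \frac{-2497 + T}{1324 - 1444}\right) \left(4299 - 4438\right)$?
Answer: $- \frac{37373903}{120} \approx -3.1145 \cdot 10^{5}$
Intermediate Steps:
$T = -700$ ($T = \left(19 + 16\right) \left(-20\right) = 35 \left(-20\right) = -700$)
$\left(2214 + \frac{-2497 + T}{1324 - 1444}\right) \left(4299 - 4438\right) = \left(2214 + \frac{-2497 - 700}{1324 - 1444}\right) \left(4299 - 4438\right) = \left(2214 - \frac{3197}{-120}\right) \left(-139\right) = \left(2214 - - \frac{3197}{120}\right) \left(-139\right) = \left(2214 + \frac{3197}{120}\right) \left(-139\right) = \frac{268877}{120} \left(-139\right) = - \frac{37373903}{120}$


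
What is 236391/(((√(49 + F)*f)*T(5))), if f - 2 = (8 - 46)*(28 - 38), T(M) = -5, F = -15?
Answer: -236391*√34/64940 ≈ -21.226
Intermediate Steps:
f = 382 (f = 2 + (8 - 46)*(28 - 38) = 2 - 38*(-10) = 2 + 380 = 382)
236391/(((√(49 + F)*f)*T(5))) = 236391/(((√(49 - 15)*382)*(-5))) = 236391/(((√34*382)*(-5))) = 236391/(((382*√34)*(-5))) = 236391/((-1910*√34)) = 236391*(-√34/64940) = -236391*√34/64940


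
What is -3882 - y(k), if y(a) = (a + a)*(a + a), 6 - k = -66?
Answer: -24618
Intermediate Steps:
k = 72 (k = 6 - 1*(-66) = 6 + 66 = 72)
y(a) = 4*a**2 (y(a) = (2*a)*(2*a) = 4*a**2)
-3882 - y(k) = -3882 - 4*72**2 = -3882 - 4*5184 = -3882 - 1*20736 = -3882 - 20736 = -24618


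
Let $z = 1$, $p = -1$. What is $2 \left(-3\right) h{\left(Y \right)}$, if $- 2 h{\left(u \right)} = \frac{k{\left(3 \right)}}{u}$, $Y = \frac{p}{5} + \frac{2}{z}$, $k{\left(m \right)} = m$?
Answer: $5$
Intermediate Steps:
$Y = \frac{9}{5}$ ($Y = - \frac{1}{5} + \frac{2}{1} = \left(-1\right) \frac{1}{5} + 2 \cdot 1 = - \frac{1}{5} + 2 = \frac{9}{5} \approx 1.8$)
$h{\left(u \right)} = - \frac{3}{2 u}$ ($h{\left(u \right)} = - \frac{3 \frac{1}{u}}{2} = - \frac{3}{2 u}$)
$2 \left(-3\right) h{\left(Y \right)} = 2 \left(-3\right) \left(- \frac{3}{2 \cdot \frac{9}{5}}\right) = - 6 \left(\left(- \frac{3}{2}\right) \frac{5}{9}\right) = \left(-6\right) \left(- \frac{5}{6}\right) = 5$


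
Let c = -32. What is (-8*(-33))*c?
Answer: -8448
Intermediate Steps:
(-8*(-33))*c = -8*(-33)*(-32) = 264*(-32) = -8448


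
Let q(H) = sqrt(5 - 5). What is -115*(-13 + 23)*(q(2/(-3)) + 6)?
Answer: -6900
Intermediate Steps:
q(H) = 0 (q(H) = sqrt(0) = 0)
-115*(-13 + 23)*(q(2/(-3)) + 6) = -115*(-13 + 23)*(0 + 6) = -1150*6 = -115*60 = -6900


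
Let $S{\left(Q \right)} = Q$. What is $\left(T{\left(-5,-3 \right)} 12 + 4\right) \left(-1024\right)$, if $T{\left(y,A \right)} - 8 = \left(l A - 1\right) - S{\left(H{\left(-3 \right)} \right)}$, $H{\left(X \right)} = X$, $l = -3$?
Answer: $-237568$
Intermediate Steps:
$T{\left(y,A \right)} = 10 - 3 A$ ($T{\left(y,A \right)} = 8 - \left(-2 + 3 A\right) = 10 - 3 A$)
$\left(T{\left(-5,-3 \right)} 12 + 4\right) \left(-1024\right) = \left(\left(10 - -9\right) 12 + 4\right) \left(-1024\right) = \left(\left(10 + 9\right) 12 + 4\right) \left(-1024\right) = \left(19 \cdot 12 + 4\right) \left(-1024\right) = \left(228 + 4\right) \left(-1024\right) = 232 \left(-1024\right) = -237568$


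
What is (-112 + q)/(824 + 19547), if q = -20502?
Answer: -20614/20371 ≈ -1.0119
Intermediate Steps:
(-112 + q)/(824 + 19547) = (-112 - 20502)/(824 + 19547) = -20614/20371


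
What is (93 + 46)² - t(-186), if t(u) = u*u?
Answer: -15275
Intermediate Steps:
t(u) = u²
(93 + 46)² - t(-186) = (93 + 46)² - 1*(-186)² = 139² - 1*34596 = 19321 - 34596 = -15275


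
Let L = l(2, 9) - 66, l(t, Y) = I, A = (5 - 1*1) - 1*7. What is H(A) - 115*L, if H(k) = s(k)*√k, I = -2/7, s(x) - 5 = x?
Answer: 53360/7 + 2*I*√3 ≈ 7622.9 + 3.4641*I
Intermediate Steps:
A = -3 (A = (5 - 1) - 7 = 4 - 7 = -3)
s(x) = 5 + x
I = -2/7 (I = -2*⅐ = -2/7 ≈ -0.28571)
l(t, Y) = -2/7
L = -464/7 (L = -2/7 - 66 = -464/7 ≈ -66.286)
H(k) = √k*(5 + k) (H(k) = (5 + k)*√k = √k*(5 + k))
H(A) - 115*L = √(-3)*(5 - 3) - 115*(-464/7) = (I*√3)*2 + 53360/7 = 2*I*√3 + 53360/7 = 53360/7 + 2*I*√3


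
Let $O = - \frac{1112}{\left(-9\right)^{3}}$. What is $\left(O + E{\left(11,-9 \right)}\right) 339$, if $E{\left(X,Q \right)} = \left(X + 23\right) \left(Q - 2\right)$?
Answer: $- \frac{30683342}{243} \approx -1.2627 \cdot 10^{5}$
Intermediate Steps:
$E{\left(X,Q \right)} = \left(-2 + Q\right) \left(23 + X\right)$ ($E{\left(X,Q \right)} = \left(23 + X\right) \left(-2 + Q\right) = \left(-2 + Q\right) \left(23 + X\right)$)
$O = \frac{1112}{729}$ ($O = - \frac{1112}{-729} = \left(-1112\right) \left(- \frac{1}{729}\right) = \frac{1112}{729} \approx 1.5254$)
$\left(O + E{\left(11,-9 \right)}\right) 339 = \left(\frac{1112}{729} - 374\right) 339 = \left(- \frac{271534}{729}\right) 339 = - \frac{30683342}{243}$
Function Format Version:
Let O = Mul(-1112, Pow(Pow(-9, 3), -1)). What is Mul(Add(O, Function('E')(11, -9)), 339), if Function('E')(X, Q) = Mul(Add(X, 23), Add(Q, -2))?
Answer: Rational(-30683342, 243) ≈ -1.2627e+5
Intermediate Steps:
Function('E')(X, Q) = Mul(Add(-2, Q), Add(23, X)) (Function('E')(X, Q) = Mul(Add(23, X), Add(-2, Q)) = Mul(Add(-2, Q), Add(23, X)))
O = Rational(1112, 729) (O = Mul(-1112, Pow(-729, -1)) = Mul(-1112, Rational(-1, 729)) = Rational(1112, 729) ≈ 1.5254)
Mul(Add(O, Function('E')(11, -9)), 339) = Mul(Add(Rational(1112, 729), Add(-46, Mul(-2, 11), Mul(23, -9), Mul(-9, 11))), 339) = Mul(Add(Rational(1112, 729), Add(-46, -22, -207, -99)), 339) = Mul(Add(Rational(1112, 729), -374), 339) = Mul(Rational(-271534, 729), 339) = Rational(-30683342, 243)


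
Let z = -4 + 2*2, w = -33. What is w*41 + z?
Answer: -1353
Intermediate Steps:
z = 0 (z = -4 + 4 = 0)
w*41 + z = -33*41 + 0 = -1353 + 0 = -1353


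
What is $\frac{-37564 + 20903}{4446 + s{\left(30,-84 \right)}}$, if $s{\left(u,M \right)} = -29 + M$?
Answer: $- \frac{16661}{4333} \approx -3.8451$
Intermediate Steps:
$\frac{-37564 + 20903}{4446 + s{\left(30,-84 \right)}} = \frac{-37564 + 20903}{4446 - 113} = - \frac{16661}{4446 - 113} = - \frac{16661}{4333}$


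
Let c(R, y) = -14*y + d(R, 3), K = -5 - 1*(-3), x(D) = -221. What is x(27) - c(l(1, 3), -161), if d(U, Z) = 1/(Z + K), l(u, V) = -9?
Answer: -2476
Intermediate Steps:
K = -2 (K = -5 + 3 = -2)
d(U, Z) = 1/(-2 + Z) (d(U, Z) = 1/(Z - 2) = 1/(-2 + Z))
c(R, y) = 1 - 14*y (c(R, y) = -14*y + 1/(-2 + 3) = -14*y + 1/1 = -14*y + 1 = 1 - 14*y)
x(27) - c(l(1, 3), -161) = -221 - (1 - 14*(-161)) = -221 - (1 + 2254) = -221 - 1*2255 = -221 - 2255 = -2476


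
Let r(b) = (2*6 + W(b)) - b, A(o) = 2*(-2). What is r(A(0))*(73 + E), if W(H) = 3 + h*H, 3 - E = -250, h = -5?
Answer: 12714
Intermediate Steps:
A(o) = -4
E = 253 (E = 3 - 1*(-250) = 3 + 250 = 253)
W(H) = 3 - 5*H
r(b) = 15 - 6*b (r(b) = (2*6 + (3 - 5*b)) - b = (12 + (3 - 5*b)) - b = (15 - 5*b) - b = 15 - 6*b)
r(A(0))*(73 + E) = (15 - 6*(-4))*(73 + 253) = (15 + 24)*326 = 39*326 = 12714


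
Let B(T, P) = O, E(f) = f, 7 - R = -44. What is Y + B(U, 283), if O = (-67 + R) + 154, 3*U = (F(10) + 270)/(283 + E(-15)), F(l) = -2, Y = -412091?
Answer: -411953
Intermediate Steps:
R = 51 (R = 7 - 1*(-44) = 7 + 44 = 51)
U = ⅓ (U = ((-2 + 270)/(283 - 15))/3 = (268/268)/3 = (268*(1/268))/3 = (⅓)*1 = ⅓ ≈ 0.33333)
O = 138 (O = (-67 + 51) + 154 = -16 + 154 = 138)
B(T, P) = 138
Y + B(U, 283) = -412091 + 138 = -411953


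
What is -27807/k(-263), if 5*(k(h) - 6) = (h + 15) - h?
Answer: -9269/3 ≈ -3089.7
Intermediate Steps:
k(h) = 9 (k(h) = 6 + ((h + 15) - h)/5 = 6 + ((15 + h) - h)/5 = 6 + (⅕)*15 = 6 + 3 = 9)
-27807/k(-263) = -27807/9 = -27807*⅑ = -9269/3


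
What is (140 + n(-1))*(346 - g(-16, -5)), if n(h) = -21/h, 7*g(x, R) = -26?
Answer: 56304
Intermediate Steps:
g(x, R) = -26/7 (g(x, R) = (⅐)*(-26) = -26/7)
(140 + n(-1))*(346 - g(-16, -5)) = (140 - 21/(-1))*(346 - 1*(-26/7)) = (140 - 21*(-1))*(346 + 26/7) = (140 + 21)*(2448/7) = 161*(2448/7) = 56304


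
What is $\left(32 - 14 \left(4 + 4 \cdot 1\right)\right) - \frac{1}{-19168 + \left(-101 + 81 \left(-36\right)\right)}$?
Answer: $- \frac{1774799}{22185} \approx -80.0$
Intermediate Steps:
$\left(32 - 14 \left(4 + 4 \cdot 1\right)\right) - \frac{1}{-19168 + \left(-101 + 81 \left(-36\right)\right)} = \left(32 - 14 \left(4 + 4\right)\right) - \frac{1}{-19168 - 3017} = \left(32 - 112\right) - \frac{1}{-19168 - 3017} = \left(32 - 112\right) - \frac{1}{-22185} = -80 - - \frac{1}{22185} = -80 + \frac{1}{22185} = - \frac{1774799}{22185}$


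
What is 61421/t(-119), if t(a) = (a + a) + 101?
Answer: -61421/137 ≈ -448.33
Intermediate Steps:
t(a) = 101 + 2*a (t(a) = 2*a + 101 = 101 + 2*a)
61421/t(-119) = 61421/(101 + 2*(-119)) = 61421/(101 - 238) = 61421/(-137) = 61421*(-1/137) = -61421/137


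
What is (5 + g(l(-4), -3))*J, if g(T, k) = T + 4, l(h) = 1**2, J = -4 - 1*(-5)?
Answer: 10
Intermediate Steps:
J = 1 (J = -4 + 5 = 1)
l(h) = 1
g(T, k) = 4 + T
(5 + g(l(-4), -3))*J = (5 + (4 + 1))*1 = (5 + 5)*1 = 10*1 = 10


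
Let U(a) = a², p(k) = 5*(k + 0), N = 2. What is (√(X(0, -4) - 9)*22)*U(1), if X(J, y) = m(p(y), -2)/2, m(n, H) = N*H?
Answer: 22*I*√11 ≈ 72.966*I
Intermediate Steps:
p(k) = 5*k
m(n, H) = 2*H
X(J, y) = -2 (X(J, y) = (2*(-2))/2 = -4*½ = -2)
(√(X(0, -4) - 9)*22)*U(1) = (√(-2 - 9)*22)*1² = (√(-11)*22)*1 = ((I*√11)*22)*1 = (22*I*√11)*1 = 22*I*√11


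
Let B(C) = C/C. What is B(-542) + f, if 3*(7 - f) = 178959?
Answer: -59645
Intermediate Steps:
f = -59646 (f = 7 - 1/3*178959 = 7 - 59653 = -59646)
B(C) = 1
B(-542) + f = 1 - 59646 = -59645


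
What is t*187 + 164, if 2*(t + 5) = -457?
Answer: -87001/2 ≈ -43501.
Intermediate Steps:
t = -467/2 (t = -5 + (½)*(-457) = -5 - 457/2 = -467/2 ≈ -233.50)
t*187 + 164 = -467/2*187 + 164 = -87329/2 + 164 = -87001/2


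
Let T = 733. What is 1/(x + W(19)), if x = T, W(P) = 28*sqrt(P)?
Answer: 733/522393 - 28*sqrt(19)/522393 ≈ 0.0011695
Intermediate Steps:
x = 733
1/(x + W(19)) = 1/(733 + 28*sqrt(19))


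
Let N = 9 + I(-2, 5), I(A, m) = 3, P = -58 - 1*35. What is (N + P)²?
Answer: 6561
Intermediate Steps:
P = -93 (P = -58 - 35 = -93)
N = 12 (N = 9 + 3 = 12)
(N + P)² = (12 - 93)² = (-81)² = 6561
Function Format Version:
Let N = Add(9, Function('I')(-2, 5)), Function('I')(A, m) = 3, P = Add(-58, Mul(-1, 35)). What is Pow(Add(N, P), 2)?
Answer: 6561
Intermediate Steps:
P = -93 (P = Add(-58, -35) = -93)
N = 12 (N = Add(9, 3) = 12)
Pow(Add(N, P), 2) = Pow(Add(12, -93), 2) = Pow(-81, 2) = 6561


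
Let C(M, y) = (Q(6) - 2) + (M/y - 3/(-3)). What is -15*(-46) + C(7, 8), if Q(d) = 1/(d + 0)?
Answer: 16561/24 ≈ 690.04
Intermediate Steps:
Q(d) = 1/d
C(M, y) = -⅚ + M/y (C(M, y) = (1/6 - 2) + (M/y - 3/(-3)) = (⅙ - 2) + (M/y - 3*(-⅓)) = -11/6 + (M/y + 1) = -11/6 + (1 + M/y) = -⅚ + M/y)
-15*(-46) + C(7, 8) = -15*(-46) + (-⅚ + 7/8) = 690 + (-⅚ + 7*(⅛)) = 690 + (-⅚ + 7/8) = 690 + 1/24 = 16561/24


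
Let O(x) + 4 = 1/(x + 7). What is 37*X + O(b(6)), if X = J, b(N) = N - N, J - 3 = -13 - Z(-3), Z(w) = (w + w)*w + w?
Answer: -6502/7 ≈ -928.86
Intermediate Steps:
Z(w) = w + 2*w² (Z(w) = (2*w)*w + w = 2*w² + w = w + 2*w²)
J = -25 (J = 3 + (-13 - (-3)*(1 + 2*(-3))) = 3 + (-13 - (-3)*(1 - 6)) = 3 + (-13 - (-3)*(-5)) = 3 + (-13 - 1*15) = 3 + (-13 - 15) = 3 - 28 = -25)
b(N) = 0
O(x) = -4 + 1/(7 + x) (O(x) = -4 + 1/(x + 7) = -4 + 1/(7 + x))
X = -25
37*X + O(b(6)) = 37*(-25) + (-27 - 4*0)/(7 + 0) = -925 + (-27 + 0)/7 = -925 + (⅐)*(-27) = -925 - 27/7 = -6502/7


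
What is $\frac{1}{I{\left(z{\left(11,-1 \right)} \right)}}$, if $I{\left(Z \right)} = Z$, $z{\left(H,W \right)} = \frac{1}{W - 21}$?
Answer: $-22$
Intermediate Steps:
$z{\left(H,W \right)} = \frac{1}{-21 + W}$
$\frac{1}{I{\left(z{\left(11,-1 \right)} \right)}} = \frac{1}{\frac{1}{-21 - 1}} = \frac{1}{\frac{1}{-22}} = \frac{1}{- \frac{1}{22}} = -22$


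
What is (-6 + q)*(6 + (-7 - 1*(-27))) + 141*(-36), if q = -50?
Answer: -6532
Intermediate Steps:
(-6 + q)*(6 + (-7 - 1*(-27))) + 141*(-36) = (-6 - 50)*(6 + (-7 - 1*(-27))) + 141*(-36) = -56*(6 + (-7 + 27)) - 5076 = -56*(6 + 20) - 5076 = -56*26 - 5076 = -1456 - 5076 = -6532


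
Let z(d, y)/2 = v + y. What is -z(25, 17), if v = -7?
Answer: -20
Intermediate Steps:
z(d, y) = -14 + 2*y (z(d, y) = 2*(-7 + y) = -14 + 2*y)
-z(25, 17) = -(-14 + 2*17) = -(-14 + 34) = -1*20 = -20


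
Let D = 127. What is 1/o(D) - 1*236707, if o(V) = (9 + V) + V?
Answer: -62253940/263 ≈ -2.3671e+5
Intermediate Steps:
o(V) = 9 + 2*V
1/o(D) - 1*236707 = 1/(9 + 2*127) - 1*236707 = 1/(9 + 254) - 236707 = 1/263 - 236707 = -62253940/263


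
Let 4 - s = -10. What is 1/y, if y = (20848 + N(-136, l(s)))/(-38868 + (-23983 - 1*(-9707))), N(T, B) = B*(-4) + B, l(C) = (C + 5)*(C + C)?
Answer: -13286/4813 ≈ -2.7604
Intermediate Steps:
s = 14 (s = 4 - 1*(-10) = 4 + 10 = 14)
l(C) = 2*C*(5 + C) (l(C) = (5 + C)*(2*C) = 2*C*(5 + C))
N(T, B) = -3*B (N(T, B) = -4*B + B = -3*B)
y = -4813/13286 (y = (20848 - 6*14*(5 + 14))/(-38868 + (-23983 - 1*(-9707))) = (20848 - 6*14*19)/(-38868 + (-23983 + 9707)) = (20848 - 3*532)/(-38868 - 14276) = (20848 - 1596)/(-53144) = 19252*(-1/53144) = -4813/13286 ≈ -0.36226)
1/y = 1/(-4813/13286) = -13286/4813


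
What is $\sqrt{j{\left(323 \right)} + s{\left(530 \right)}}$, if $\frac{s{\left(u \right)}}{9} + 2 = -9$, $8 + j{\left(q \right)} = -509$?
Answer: $2 i \sqrt{154} \approx 24.819 i$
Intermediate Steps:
$j{\left(q \right)} = -517$ ($j{\left(q \right)} = -8 - 509 = -517$)
$s{\left(u \right)} = -99$ ($s{\left(u \right)} = -18 + 9 \left(-9\right) = -18 - 81 = -99$)
$\sqrt{j{\left(323 \right)} + s{\left(530 \right)}} = \sqrt{-517 - 99} = \sqrt{-616} = 2 i \sqrt{154}$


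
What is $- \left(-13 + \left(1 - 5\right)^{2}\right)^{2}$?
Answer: $-9$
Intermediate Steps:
$- \left(-13 + \left(1 - 5\right)^{2}\right)^{2} = - \left(-13 + \left(-4\right)^{2}\right)^{2} = - \left(-13 + 16\right)^{2} = - 3^{2} = \left(-1\right) 9 = -9$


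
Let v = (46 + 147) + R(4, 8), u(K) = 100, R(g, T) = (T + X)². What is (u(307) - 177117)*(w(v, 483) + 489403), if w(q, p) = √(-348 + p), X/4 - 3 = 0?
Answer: -86632650851 - 531051*√15 ≈ -8.6635e+10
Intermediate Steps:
X = 12 (X = 12 + 4*0 = 12 + 0 = 12)
R(g, T) = (12 + T)² (R(g, T) = (T + 12)² = (12 + T)²)
v = 593 (v = (46 + 147) + (12 + 8)² = 193 + 20² = 193 + 400 = 593)
(u(307) - 177117)*(w(v, 483) + 489403) = (100 - 177117)*(√(-348 + 483) + 489403) = -177017*(√135 + 489403) = -177017*(3*√15 + 489403) = -177017*(489403 + 3*√15) = -86632650851 - 531051*√15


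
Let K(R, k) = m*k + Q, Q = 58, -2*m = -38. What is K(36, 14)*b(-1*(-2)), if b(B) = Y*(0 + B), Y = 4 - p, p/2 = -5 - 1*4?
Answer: 14256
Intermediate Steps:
m = 19 (m = -1/2*(-38) = 19)
p = -18 (p = 2*(-5 - 1*4) = 2*(-5 - 4) = 2*(-9) = -18)
K(R, k) = 58 + 19*k (K(R, k) = 19*k + 58 = 58 + 19*k)
Y = 22 (Y = 4 - 1*(-18) = 4 + 18 = 22)
b(B) = 22*B (b(B) = 22*(0 + B) = 22*B)
K(36, 14)*b(-1*(-2)) = (58 + 19*14)*(22*(-1*(-2))) = (58 + 266)*(22*2) = 324*44 = 14256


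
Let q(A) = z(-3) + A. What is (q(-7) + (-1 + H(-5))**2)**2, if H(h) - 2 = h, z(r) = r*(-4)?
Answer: 441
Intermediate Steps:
z(r) = -4*r
q(A) = 12 + A (q(A) = -4*(-3) + A = 12 + A)
H(h) = 2 + h
(q(-7) + (-1 + H(-5))**2)**2 = ((12 - 7) + (-1 + (2 - 5))**2)**2 = (5 + (-1 - 3)**2)**2 = (5 + (-4)**2)**2 = (5 + 16)**2 = 21**2 = 441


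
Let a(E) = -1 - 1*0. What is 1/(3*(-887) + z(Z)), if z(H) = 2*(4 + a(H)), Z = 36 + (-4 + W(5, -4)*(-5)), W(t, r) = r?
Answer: -1/2655 ≈ -0.00037665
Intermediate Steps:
Z = 52 (Z = 36 + (-4 - 4*(-5)) = 36 + (-4 + 20) = 36 + 16 = 52)
a(E) = -1 (a(E) = -1 + 0 = -1)
z(H) = 6 (z(H) = 2*(4 - 1) = 2*3 = 6)
1/(3*(-887) + z(Z)) = 1/(3*(-887) + 6) = 1/(-2661 + 6) = 1/(-2655) = -1/2655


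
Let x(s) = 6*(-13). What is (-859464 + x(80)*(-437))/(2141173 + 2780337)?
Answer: -412689/2460755 ≈ -0.16771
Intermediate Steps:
x(s) = -78
(-859464 + x(80)*(-437))/(2141173 + 2780337) = (-859464 - 78*(-437))/(2141173 + 2780337) = (-859464 + 34086)/4921510 = -825378*1/4921510 = -412689/2460755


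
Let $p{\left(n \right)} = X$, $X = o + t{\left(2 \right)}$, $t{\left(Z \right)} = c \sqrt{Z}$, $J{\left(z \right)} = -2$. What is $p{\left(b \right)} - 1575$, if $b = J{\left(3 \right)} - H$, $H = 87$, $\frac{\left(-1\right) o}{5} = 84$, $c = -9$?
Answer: $-1995 - 9 \sqrt{2} \approx -2007.7$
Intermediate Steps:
$o = -420$ ($o = \left(-5\right) 84 = -420$)
$t{\left(Z \right)} = - 9 \sqrt{Z}$
$X = -420 - 9 \sqrt{2} \approx -432.73$
$b = -89$ ($b = -2 - 87 = -89$)
$p{\left(n \right)} = -420 - 9 \sqrt{2}$
$p{\left(b \right)} - 1575 = \left(-420 - 9 \sqrt{2}\right) - 1575 = -1995 - 9 \sqrt{2}$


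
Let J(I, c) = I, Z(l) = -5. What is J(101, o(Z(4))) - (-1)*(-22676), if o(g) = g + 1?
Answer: -22575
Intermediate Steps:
o(g) = 1 + g
J(101, o(Z(4))) - (-1)*(-22676) = 101 - (-1)*(-22676) = 101 - 1*22676 = 101 - 22676 = -22575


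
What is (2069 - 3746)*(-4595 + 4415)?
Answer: 301860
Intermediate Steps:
(2069 - 3746)*(-4595 + 4415) = -1677*(-180) = 301860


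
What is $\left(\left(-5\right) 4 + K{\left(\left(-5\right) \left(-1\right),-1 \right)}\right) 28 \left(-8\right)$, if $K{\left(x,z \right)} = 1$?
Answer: $4256$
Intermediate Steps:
$\left(\left(-5\right) 4 + K{\left(\left(-5\right) \left(-1\right),-1 \right)}\right) 28 \left(-8\right) = \left(\left(-5\right) 4 + 1\right) 28 \left(-8\right) = \left(-20 + 1\right) 28 \left(-8\right) = \left(-19\right) 28 \left(-8\right) = \left(-532\right) \left(-8\right) = 4256$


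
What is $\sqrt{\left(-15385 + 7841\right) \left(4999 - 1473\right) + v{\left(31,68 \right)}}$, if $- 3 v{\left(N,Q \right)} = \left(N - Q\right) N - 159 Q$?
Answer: $\frac{i \sqrt{239365419}}{3} \approx 5157.1 i$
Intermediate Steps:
$v{\left(N,Q \right)} = 53 Q - \frac{N \left(N - Q\right)}{3}$ ($v{\left(N,Q \right)} = - \frac{\left(N - Q\right) N - 159 Q}{3} = - \frac{N \left(N - Q\right) - 159 Q}{3} = - \frac{- 159 Q + N \left(N - Q\right)}{3} = 53 Q - \frac{N \left(N - Q\right)}{3}$)
$\sqrt{\left(-15385 + 7841\right) \left(4999 - 1473\right) + v{\left(31,68 \right)}} = \sqrt{\left(-15385 + 7841\right) \left(4999 - 1473\right) + \left(53 \cdot 68 - \frac{31^{2}}{3} + \frac{1}{3} \cdot 31 \cdot 68\right)} = \sqrt{\left(-7544\right) 3526 + \left(3604 - \frac{961}{3} + \frac{2108}{3}\right)} = \sqrt{-26600144 + \left(3604 - \frac{961}{3} + \frac{2108}{3}\right)} = \sqrt{-26600144 + \frac{11959}{3}} = \sqrt{- \frac{79788473}{3}} = \frac{i \sqrt{239365419}}{3}$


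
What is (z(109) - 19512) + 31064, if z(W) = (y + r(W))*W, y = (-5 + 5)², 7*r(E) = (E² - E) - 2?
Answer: 1363794/7 ≈ 1.9483e+5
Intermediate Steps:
r(E) = -2/7 - E/7 + E²/7 (r(E) = ((E² - E) - 2)/7 = (-2 + E² - E)/7 = -2/7 - E/7 + E²/7)
y = 0 (y = 0² = 0)
z(W) = W*(-2/7 - W/7 + W²/7) (z(W) = (0 + (-2/7 - W/7 + W²/7))*W = (-2/7 - W/7 + W²/7)*W = W*(-2/7 - W/7 + W²/7))
(z(109) - 19512) + 31064 = ((⅐)*109*(-2 + 109² - 1*109) - 19512) + 31064 = ((⅐)*109*(-2 + 11881 - 109) - 19512) + 31064 = ((⅐)*109*11770 - 19512) + 31064 = (1282930/7 - 19512) + 31064 = 1146346/7 + 31064 = 1363794/7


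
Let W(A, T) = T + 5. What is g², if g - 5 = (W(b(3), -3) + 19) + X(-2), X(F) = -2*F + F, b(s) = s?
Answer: 784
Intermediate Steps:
W(A, T) = 5 + T
X(F) = -F
g = 28 (g = 5 + (((5 - 3) + 19) - 1*(-2)) = 5 + ((2 + 19) + 2) = 5 + (21 + 2) = 5 + 23 = 28)
g² = 28² = 784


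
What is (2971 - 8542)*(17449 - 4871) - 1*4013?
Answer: -70076051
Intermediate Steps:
(2971 - 8542)*(17449 - 4871) - 1*4013 = -5571*12578 - 4013 = -70072038 - 4013 = -70076051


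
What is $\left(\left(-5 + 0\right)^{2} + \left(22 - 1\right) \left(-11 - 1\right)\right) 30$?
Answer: $-6810$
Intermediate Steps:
$\left(\left(-5 + 0\right)^{2} + \left(22 - 1\right) \left(-11 - 1\right)\right) 30 = \left(\left(-5\right)^{2} + 21 \left(-12\right)\right) 30 = \left(25 - 252\right) 30 = \left(-227\right) 30 = -6810$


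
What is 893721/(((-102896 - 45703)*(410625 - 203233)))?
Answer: -297907/10272747936 ≈ -2.9000e-5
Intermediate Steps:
893721/(((-102896 - 45703)*(410625 - 203233))) = 893721/((-148599*207392)) = 893721/(-30818243808) = 893721*(-1/30818243808) = -297907/10272747936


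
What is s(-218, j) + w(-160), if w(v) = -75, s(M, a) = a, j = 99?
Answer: 24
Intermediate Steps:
s(-218, j) + w(-160) = 99 - 75 = 24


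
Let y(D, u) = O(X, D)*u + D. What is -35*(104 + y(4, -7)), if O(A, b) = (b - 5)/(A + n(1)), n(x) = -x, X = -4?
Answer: -3731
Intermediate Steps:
O(A, b) = (-5 + b)/(-1 + A) (O(A, b) = (b - 5)/(A - 1*1) = (-5 + b)/(A - 1) = (-5 + b)/(-1 + A))
y(D, u) = D + u*(1 - D/5) (y(D, u) = ((-5 + D)/(-1 - 4))*u + D = ((-5 + D)/(-5))*u + D = (-(-5 + D)/5)*u + D = (1 - D/5)*u + D = u*(1 - D/5) + D = D + u*(1 - D/5))
-35*(104 + y(4, -7)) = -35*(104 + (4 - 7 - ⅕*4*(-7))) = -35*(104 + (4 - 7 + 28/5)) = -35*(104 + 13/5) = -35*533/5 = -3731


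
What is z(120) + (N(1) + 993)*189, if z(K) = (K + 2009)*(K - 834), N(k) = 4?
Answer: -1331673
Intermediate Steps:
z(K) = (-834 + K)*(2009 + K) (z(K) = (2009 + K)*(-834 + K) = (-834 + K)*(2009 + K))
z(120) + (N(1) + 993)*189 = (-1675506 + 120² + 1175*120) + (4 + 993)*189 = (-1675506 + 14400 + 141000) + 997*189 = -1520106 + 188433 = -1331673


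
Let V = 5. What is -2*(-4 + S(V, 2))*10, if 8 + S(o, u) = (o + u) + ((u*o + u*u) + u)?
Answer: -220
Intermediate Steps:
S(o, u) = -8 + o + u² + 2*u + o*u (S(o, u) = -8 + ((o + u) + ((u*o + u*u) + u)) = -8 + ((o + u) + ((o*u + u²) + u)) = -8 + ((o + u) + ((u² + o*u) + u)) = -8 + ((o + u) + (u + u² + o*u)) = -8 + (o + u² + 2*u + o*u) = -8 + o + u² + 2*u + o*u)
-2*(-4 + S(V, 2))*10 = -2*(-4 + (-8 + 5 + 2² + 2*2 + 5*2))*10 = -2*(-4 + (-8 + 5 + 4 + 4 + 10))*10 = -2*(-4 + 15)*10 = -2*11*10 = -22*10 = -220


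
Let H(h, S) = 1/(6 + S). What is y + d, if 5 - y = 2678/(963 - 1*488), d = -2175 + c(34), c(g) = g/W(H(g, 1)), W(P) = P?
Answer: -920378/475 ≈ -1937.6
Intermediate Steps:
c(g) = 7*g (c(g) = g/(1/(6 + 1)) = g/(1/7) = g/(⅐) = g*7 = 7*g)
d = -1937 (d = -2175 + 7*34 = -2175 + 238 = -1937)
y = -303/475 (y = 5 - 2678/(963 - 1*488) = 5 - 2678/(963 - 488) = 5 - 2678/475 = -303/475 ≈ -0.63789)
y + d = -303/475 - 1937 = -920378/475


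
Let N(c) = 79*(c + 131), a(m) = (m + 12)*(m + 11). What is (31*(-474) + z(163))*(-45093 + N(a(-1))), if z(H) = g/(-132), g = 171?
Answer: 8423167011/22 ≈ 3.8287e+8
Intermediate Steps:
a(m) = (11 + m)*(12 + m) (a(m) = (12 + m)*(11 + m) = (11 + m)*(12 + m))
z(H) = -57/44 (z(H) = 171/(-132) = 171*(-1/132) = -57/44)
N(c) = 10349 + 79*c (N(c) = 79*(131 + c) = 10349 + 79*c)
(31*(-474) + z(163))*(-45093 + N(a(-1))) = (31*(-474) - 57/44)*(-45093 + (10349 + 79*(132 + (-1)² + 23*(-1)))) = (-14694 - 57/44)*(-45093 + (10349 + 79*(132 + 1 - 23))) = -646593*(-45093 + (10349 + 79*110))/44 = -646593*(-45093 + (10349 + 8690))/44 = -646593*(-45093 + 19039)/44 = -646593/44*(-26054) = 8423167011/22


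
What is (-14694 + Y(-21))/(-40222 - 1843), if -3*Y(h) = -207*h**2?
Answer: -3147/8413 ≈ -0.37406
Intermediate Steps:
Y(h) = 69*h**2 (Y(h) = -(-69)*h**2 = 69*h**2)
(-14694 + Y(-21))/(-40222 - 1843) = (-14694 + 69*(-21)**2)/(-40222 - 1843) = (-14694 + 69*441)/(-42065) = (-14694 + 30429)*(-1/42065) = 15735*(-1/42065) = -3147/8413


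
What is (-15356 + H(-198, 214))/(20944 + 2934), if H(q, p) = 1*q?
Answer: -7777/11939 ≈ -0.65139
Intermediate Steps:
H(q, p) = q
(-15356 + H(-198, 214))/(20944 + 2934) = (-15356 - 198)/(20944 + 2934) = -15554/23878 = -15554*1/23878 = -7777/11939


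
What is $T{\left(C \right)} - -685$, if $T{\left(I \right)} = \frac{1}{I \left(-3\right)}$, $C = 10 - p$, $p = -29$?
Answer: $\frac{80144}{117} \approx 684.99$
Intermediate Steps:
$C = 39$ ($C = 10 - -29 = 10 + 29 = 39$)
$T{\left(I \right)} = - \frac{1}{3 I}$ ($T{\left(I \right)} = \frac{1}{\left(-3\right) I} = - \frac{1}{3 I}$)
$T{\left(C \right)} - -685 = - \frac{1}{3 \cdot 39} - -685 = \left(- \frac{1}{3}\right) \frac{1}{39} + 685 = - \frac{1}{117} + 685 = \frac{80144}{117}$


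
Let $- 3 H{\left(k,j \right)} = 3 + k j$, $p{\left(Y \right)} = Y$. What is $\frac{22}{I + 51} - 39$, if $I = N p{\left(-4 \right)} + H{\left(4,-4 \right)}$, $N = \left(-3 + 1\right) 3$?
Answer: $- \frac{4608}{119} \approx -38.723$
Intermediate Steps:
$N = -6$ ($N = \left(-2\right) 3 = -6$)
$H{\left(k,j \right)} = -1 - \frac{j k}{3}$ ($H{\left(k,j \right)} = - \frac{3 + k j}{3} = - \frac{3 + j k}{3} = -1 - \frac{j k}{3}$)
$I = \frac{85}{3}$ ($I = \left(-6\right) \left(-4\right) - \left(1 - \frac{16}{3}\right) = 24 + \left(-1 + \frac{16}{3}\right) = 24 + \frac{13}{3} = \frac{85}{3} \approx 28.333$)
$\frac{22}{I + 51} - 39 = \frac{22}{\frac{85}{3} + 51} - 39 = \frac{22}{\frac{238}{3}} - 39 = 22 \cdot \frac{3}{238} - 39 = \frac{33}{119} - 39 = - \frac{4608}{119}$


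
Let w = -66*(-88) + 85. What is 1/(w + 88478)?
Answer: 1/94371 ≈ 1.0596e-5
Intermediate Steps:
w = 5893 (w = 5808 + 85 = 5893)
1/(w + 88478) = 1/(5893 + 88478) = 1/94371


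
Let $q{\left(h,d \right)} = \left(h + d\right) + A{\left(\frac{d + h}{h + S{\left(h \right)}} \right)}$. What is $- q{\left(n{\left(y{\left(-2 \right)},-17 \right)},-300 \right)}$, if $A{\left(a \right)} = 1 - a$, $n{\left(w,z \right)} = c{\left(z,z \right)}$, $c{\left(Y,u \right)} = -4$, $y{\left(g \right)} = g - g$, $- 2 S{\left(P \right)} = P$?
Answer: $455$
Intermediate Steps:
$S{\left(P \right)} = - \frac{P}{2}$
$y{\left(g \right)} = 0$
$n{\left(w,z \right)} = -4$
$q{\left(h,d \right)} = 1 + d + h - \frac{2 \left(d + h\right)}{h}$ ($q{\left(h,d \right)} = \left(h + d\right) - \left(-1 + \frac{d + h}{h - \frac{h}{2}}\right) = \left(d + h\right) + \left(1 - \frac{d + h}{\frac{1}{2} h}\right) = \left(d + h\right) - \left(-1 + \left(d + h\right) \frac{2}{h}\right) = \left(d + h\right) + \left(1 - \frac{2 \left(d + h\right)}{h}\right) = 1 + d + h - \frac{2 \left(d + h\right)}{h}$)
$- q{\left(n{\left(y{\left(-2 \right)},-17 \right)},-300 \right)} = - (-1 - 300 - 4 - - \frac{600}{-4}) = - (-1 - 300 - 4 - \left(-600\right) \left(- \frac{1}{4}\right)) = - (-1 - 300 - 4 - 150) = \left(-1\right) \left(-455\right) = 455$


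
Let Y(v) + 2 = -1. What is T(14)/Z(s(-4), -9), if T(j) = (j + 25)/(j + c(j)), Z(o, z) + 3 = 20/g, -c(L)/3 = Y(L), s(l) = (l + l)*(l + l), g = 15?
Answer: -117/115 ≈ -1.0174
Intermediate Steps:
s(l) = 4*l² (s(l) = (2*l)*(2*l) = 4*l²)
Y(v) = -3 (Y(v) = -2 - 1 = -3)
c(L) = 9 (c(L) = -3*(-3) = 9)
Z(o, z) = -5/3 (Z(o, z) = -3 + 20/15 = -3 + 20*(1/15) = -3 + 4/3 = -5/3)
T(j) = (25 + j)/(9 + j) (T(j) = (j + 25)/(j + 9) = (25 + j)/(9 + j))
T(14)/Z(s(-4), -9) = ((25 + 14)/(9 + 14))/(-5/3) = (39/23)*(-⅗) = -117/115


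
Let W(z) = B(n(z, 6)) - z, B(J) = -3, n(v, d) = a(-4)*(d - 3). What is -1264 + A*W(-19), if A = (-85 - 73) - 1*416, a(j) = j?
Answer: -10448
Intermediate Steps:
n(v, d) = 12 - 4*d (n(v, d) = -4*(d - 3) = -4*(-3 + d) = 12 - 4*d)
A = -574 (A = -158 - 416 = -574)
W(z) = -3 - z
-1264 + A*W(-19) = -1264 - 574*(-3 - 1*(-19)) = -1264 - 574*(-3 + 19) = -1264 - 574*16 = -1264 - 9184 = -10448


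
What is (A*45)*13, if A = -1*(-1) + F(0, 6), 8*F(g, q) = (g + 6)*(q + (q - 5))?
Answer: 14625/4 ≈ 3656.3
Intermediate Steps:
F(g, q) = (-5 + 2*q)*(6 + g)/8 (F(g, q) = ((g + 6)*(q + (q - 5)))/8 = ((6 + g)*(q + (-5 + q)))/8 = ((6 + g)*(-5 + 2*q))/8 = ((-5 + 2*q)*(6 + g))/8 = (-5 + 2*q)*(6 + g)/8)
A = 25/4 (A = -1*(-1) + (-15/4 - 5/8*0 + (3/2)*6 + (¼)*0*6) = 1 + (-15/4 + 0 + 9 + 0) = 1 + 21/4 = 25/4 ≈ 6.2500)
(A*45)*13 = ((25/4)*45)*13 = (1125/4)*13 = 14625/4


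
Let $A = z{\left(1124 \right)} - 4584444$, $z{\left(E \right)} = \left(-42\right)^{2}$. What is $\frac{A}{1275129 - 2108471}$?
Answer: $\frac{2291340}{416671} \approx 5.4992$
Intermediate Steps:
$z{\left(E \right)} = 1764$
$A = -4582680$ ($A = 1764 - 4584444 = -4582680$)
$\frac{A}{1275129 - 2108471} = - \frac{4582680}{1275129 - 2108471} = - \frac{4582680}{-833342} = \left(-4582680\right) \left(- \frac{1}{833342}\right) = \frac{2291340}{416671}$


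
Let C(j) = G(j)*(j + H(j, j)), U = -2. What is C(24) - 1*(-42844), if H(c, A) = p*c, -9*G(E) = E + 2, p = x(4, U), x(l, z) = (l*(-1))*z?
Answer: 42220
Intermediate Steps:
x(l, z) = -l*z (x(l, z) = (-l)*z = -l*z)
p = 8 (p = -1*4*(-2) = 8)
G(E) = -2/9 - E/9 (G(E) = -(E + 2)/9 = -(2 + E)/9 = -2/9 - E/9)
H(c, A) = 8*c
C(j) = 9*j*(-2/9 - j/9) (C(j) = (-2/9 - j/9)*(j + 8*j) = (-2/9 - j/9)*(9*j) = 9*j*(-2/9 - j/9))
C(24) - 1*(-42844) = -1*24*(2 + 24) - 1*(-42844) = -1*24*26 + 42844 = -624 + 42844 = 42220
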